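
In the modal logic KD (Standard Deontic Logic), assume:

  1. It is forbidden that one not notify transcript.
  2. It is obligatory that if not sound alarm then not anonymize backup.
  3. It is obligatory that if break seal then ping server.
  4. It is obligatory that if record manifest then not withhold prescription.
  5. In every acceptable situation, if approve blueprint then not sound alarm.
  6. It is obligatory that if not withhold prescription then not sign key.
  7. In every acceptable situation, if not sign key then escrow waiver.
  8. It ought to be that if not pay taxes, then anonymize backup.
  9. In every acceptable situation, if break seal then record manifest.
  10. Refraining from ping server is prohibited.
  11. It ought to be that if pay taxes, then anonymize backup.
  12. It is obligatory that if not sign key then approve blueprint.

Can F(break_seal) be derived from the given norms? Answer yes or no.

Premises 11 and 8 are O(pay_taxes → anonymize_backup) and O(¬pay_taxes → anonymize_backup); every ideal world satisfies pay_taxes or ¬pay_taxes, so in either case anonymize_backup holds — hence O(anonymize_backup).
The contrapositive of premise 2 (O(¬sound_alarm → ¬anonymize_backup)) is O(anonymize_backup → sound_alarm), and O(anonymize_backup) is already established, so O(sound_alarm).
The contrapositive of premise 5 (O(approve_blueprint → ¬sound_alarm)) is O(sound_alarm → ¬approve_blueprint), and O(sound_alarm) is already established, so O(¬approve_blueprint).
The contrapositive of premise 12 (O(¬sign_key → approve_blueprint)) is O(¬approve_blueprint → sign_key), and O(¬approve_blueprint) is already established, so O(sign_key).
Premise 6 is O(¬withhold_prescription → ¬sign_key); contrapositively O(sign_key → withhold_prescription). Since O(sign_key) holds, K gives O(withhold_prescription).
The contrapositive of premise 4 (O(record_manifest → ¬withhold_prescription)) is O(withhold_prescription → ¬record_manifest), and O(withhold_prescription) is already established, so O(¬record_manifest).
The contrapositive of premise 9 (O(break_seal → record_manifest)) is O(¬record_manifest → ¬break_seal), and O(¬record_manifest) is already established, so O(¬break_seal).
Premises 1, 3, 7, 10 do not contribute to this derivation.
So O(¬break_seal) holds, i.e. F(break_seal). The claim follows.

Yes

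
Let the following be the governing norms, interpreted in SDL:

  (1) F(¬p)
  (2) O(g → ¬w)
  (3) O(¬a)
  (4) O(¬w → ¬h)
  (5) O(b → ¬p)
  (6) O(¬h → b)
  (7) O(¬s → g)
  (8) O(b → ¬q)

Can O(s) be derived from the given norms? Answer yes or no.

Premise 1 is F(¬p), i.e. O(p).
Premise 5 is O(b → ¬p); contrapositively O(p → ¬b). Since O(p) holds, K gives O(¬b).
Premise 6, O(¬h → b), contraposes to O(¬b → h); with O(¬b) we get O(h).
The contrapositive of premise 4 (O(¬w → ¬h)) is O(h → w), and O(h) is already established, so O(w).
Premise 2 is O(g → ¬w); contrapositively O(w → ¬g). Since O(w) holds, K gives O(¬g).
Premise 7, O(¬s → g), contraposes to O(¬g → s); with O(¬g) we get O(s).
Premises 3, 8 do not contribute to this derivation.
So O(s) follows.

Yes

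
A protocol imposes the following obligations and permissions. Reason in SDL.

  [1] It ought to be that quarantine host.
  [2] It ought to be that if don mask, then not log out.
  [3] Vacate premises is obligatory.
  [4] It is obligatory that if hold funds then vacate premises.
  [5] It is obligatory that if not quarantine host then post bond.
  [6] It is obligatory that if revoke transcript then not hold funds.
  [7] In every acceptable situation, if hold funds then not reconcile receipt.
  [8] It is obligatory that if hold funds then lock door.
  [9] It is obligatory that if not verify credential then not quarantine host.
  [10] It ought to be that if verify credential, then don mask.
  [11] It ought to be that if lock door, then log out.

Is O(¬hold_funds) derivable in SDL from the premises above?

Yes

Premise 1 states O(quarantine_host) outright.
The contrapositive of premise 9 (O(¬verify_credential → ¬quarantine_host)) is O(quarantine_host → verify_credential), and O(quarantine_host) is already established, so O(verify_credential).
Premise 10 is O(verify_credential → don_mask); since O(verify_credential), deontic closure gives O(don_mask).
Premise 2 is O(don_mask → ¬log_out); since O(don_mask), deontic closure gives O(¬log_out).
Premise 11, O(lock_door → log_out), contraposes to O(¬log_out → ¬lock_door); with O(¬log_out) we get O(¬lock_door).
The contrapositive of premise 8 (O(hold_funds → lock_door)) is O(¬lock_door → ¬hold_funds), and O(¬lock_door) is already established, so O(¬hold_funds).
Premises 3, 4, 5, 6, 7 do not contribute to this derivation.
So O(¬hold_funds) follows.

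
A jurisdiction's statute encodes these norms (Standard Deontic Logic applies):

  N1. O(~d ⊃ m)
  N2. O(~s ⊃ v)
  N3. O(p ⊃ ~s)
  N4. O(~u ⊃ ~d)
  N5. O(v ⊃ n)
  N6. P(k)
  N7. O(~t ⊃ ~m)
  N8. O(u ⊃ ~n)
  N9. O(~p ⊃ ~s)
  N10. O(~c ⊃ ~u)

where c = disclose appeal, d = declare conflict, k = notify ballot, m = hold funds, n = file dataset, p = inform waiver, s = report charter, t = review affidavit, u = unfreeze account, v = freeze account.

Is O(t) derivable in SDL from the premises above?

Premises 9 and 3 are O(~p ⊃ ~s) and O(p ⊃ ~s); every ideal world satisfies ~p or p, so in either case ~s holds — hence O(~s).
Premise 2 is O(~s ⊃ v); since O(~s), deontic closure gives O(v).
Applying K to premise 5 (O(v ⊃ n)) and O(v) yields O(n).
Premise 8, O(u ⊃ ~n), contraposes to O(n ⊃ ~u); with O(n) we get O(~u).
From O(~u) and premise 4, O(~u ⊃ ~d), we obtain O(~d).
From O(~d) and premise 1, O(~d ⊃ m), we obtain O(m).
The contrapositive of premise 7 (O(~t ⊃ ~m)) is O(m ⊃ t), and O(m) is already established, so O(t).
Premises 6, 10 do not contribute to this derivation.
So O(t) follows.

Yes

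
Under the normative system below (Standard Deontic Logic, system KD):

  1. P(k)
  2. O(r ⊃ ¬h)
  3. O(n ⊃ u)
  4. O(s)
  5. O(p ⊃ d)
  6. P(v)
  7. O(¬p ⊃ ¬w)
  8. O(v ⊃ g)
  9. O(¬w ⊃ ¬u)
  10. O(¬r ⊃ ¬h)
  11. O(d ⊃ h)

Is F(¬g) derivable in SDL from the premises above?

Premise 8 is O(v ⊃ g), but O(v) is not derivable from the premises (the permission P(v) asserts only ¬O(¬v), not O(v)), so it does not yield O(g).
No other premise forces O(g). An ideal world satisfying every premise can still have ¬g true, so F(¬g) is not derivable.

No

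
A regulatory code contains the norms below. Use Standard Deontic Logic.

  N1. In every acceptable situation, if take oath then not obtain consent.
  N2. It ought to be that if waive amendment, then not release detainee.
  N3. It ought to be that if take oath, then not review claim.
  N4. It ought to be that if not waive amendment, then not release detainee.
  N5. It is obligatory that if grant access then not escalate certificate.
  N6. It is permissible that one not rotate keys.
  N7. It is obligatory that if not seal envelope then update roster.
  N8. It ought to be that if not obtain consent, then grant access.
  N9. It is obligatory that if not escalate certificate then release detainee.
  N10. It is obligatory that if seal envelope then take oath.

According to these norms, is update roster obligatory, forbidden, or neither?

Premises 2 and 4 cover both cases: O(waive_amendment → ¬release_detainee) and O(¬waive_amendment → ¬release_detainee). Since waive_amendment ∨ ¬waive_amendment is a tautology, O(¬release_detainee) follows.
Premise 9 is O(¬escalate_certificate → release_detainee); contrapositively O(¬release_detainee → escalate_certificate). Since O(¬release_detainee) holds, K gives O(escalate_certificate).
Premise 5 is O(grant_access → ¬escalate_certificate); contrapositively O(escalate_certificate → ¬grant_access). Since O(escalate_certificate) holds, K gives O(¬grant_access).
Premise 8 is O(¬obtain_consent → grant_access); contrapositively O(¬grant_access → obtain_consent). Since O(¬grant_access) holds, K gives O(obtain_consent).
The contrapositive of premise 1 (O(take_oath → ¬obtain_consent)) is O(obtain_consent → ¬take_oath), and O(obtain_consent) is already established, so O(¬take_oath).
Premise 10, O(seal_envelope → take_oath), contraposes to O(¬take_oath → ¬seal_envelope); with O(¬take_oath) we get O(¬seal_envelope).
From O(¬seal_envelope) and premise 7, O(¬seal_envelope → update_roster), we obtain O(update_roster).
Premises 3, 6 do not contribute to this derivation.
Hence update_roster is obligatory.

Obligatory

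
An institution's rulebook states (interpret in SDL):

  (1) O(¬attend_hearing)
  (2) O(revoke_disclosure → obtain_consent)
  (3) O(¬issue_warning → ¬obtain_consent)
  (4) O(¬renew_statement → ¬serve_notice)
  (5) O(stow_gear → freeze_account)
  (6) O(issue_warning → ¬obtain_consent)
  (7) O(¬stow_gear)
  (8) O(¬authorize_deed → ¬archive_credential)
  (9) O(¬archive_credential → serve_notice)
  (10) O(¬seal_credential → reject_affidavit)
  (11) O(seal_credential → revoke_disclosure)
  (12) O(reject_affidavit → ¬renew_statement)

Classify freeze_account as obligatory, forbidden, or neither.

Premise 5 is O(stow_gear → freeze_account), but O(stow_gear) is not derivable from the premises, so it does not yield O(freeze_account).
No premise or chain of K-axiom applications forces O(freeze_account), and none forces O(¬freeze_account). So freeze_account is neither obligatory nor forbidden under these norms.

Neither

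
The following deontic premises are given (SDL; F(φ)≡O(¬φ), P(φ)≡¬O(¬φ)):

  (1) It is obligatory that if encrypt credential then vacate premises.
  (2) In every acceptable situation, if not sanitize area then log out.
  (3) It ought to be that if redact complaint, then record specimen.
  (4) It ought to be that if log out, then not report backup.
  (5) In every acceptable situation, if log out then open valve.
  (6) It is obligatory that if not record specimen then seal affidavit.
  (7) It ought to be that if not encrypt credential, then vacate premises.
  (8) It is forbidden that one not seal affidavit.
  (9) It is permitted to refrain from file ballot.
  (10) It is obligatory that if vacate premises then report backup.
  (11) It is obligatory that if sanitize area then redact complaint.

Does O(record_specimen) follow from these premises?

Premises 1 and 7 cover both cases: O(encrypt_credential → vacate_premises) and O(¬encrypt_credential → vacate_premises). Since encrypt_credential ∨ ¬encrypt_credential is a tautology, O(vacate_premises) follows.
Premise 10 is O(vacate_premises → report_backup); since O(vacate_premises), deontic closure gives O(report_backup).
The contrapositive of premise 4 (O(log_out → ¬report_backup)) is O(report_backup → ¬log_out), and O(report_backup) is already established, so O(¬log_out).
Premise 2 is O(¬sanitize_area → log_out); contrapositively O(¬log_out → sanitize_area). Since O(¬log_out) holds, K gives O(sanitize_area).
Applying K to premise 11 (O(sanitize_area → redact_complaint)) and O(sanitize_area) yields O(redact_complaint).
With premise 3, O(redact_complaint → record_specimen), the K-axiom yields O(record_specimen).
Premises 5, 6, 8, 9 do not contribute to this derivation.
So O(record_specimen) follows.

Yes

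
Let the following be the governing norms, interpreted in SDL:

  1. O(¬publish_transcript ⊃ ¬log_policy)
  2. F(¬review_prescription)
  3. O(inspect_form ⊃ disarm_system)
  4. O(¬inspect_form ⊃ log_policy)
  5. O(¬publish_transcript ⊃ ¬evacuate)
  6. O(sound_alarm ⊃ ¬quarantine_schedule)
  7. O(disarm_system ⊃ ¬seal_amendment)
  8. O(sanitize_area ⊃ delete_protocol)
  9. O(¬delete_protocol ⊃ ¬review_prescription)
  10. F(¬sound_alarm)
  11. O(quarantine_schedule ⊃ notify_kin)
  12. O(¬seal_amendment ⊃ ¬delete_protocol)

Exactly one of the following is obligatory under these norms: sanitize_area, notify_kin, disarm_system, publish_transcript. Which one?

publish_transcript

F(¬review_prescription) at premise 2 means O(review_prescription).
The contrapositive of premise 9 (O(¬delete_protocol ⊃ ¬review_prescription)) is O(review_prescription ⊃ delete_protocol), and O(review_prescription) is already established, so O(delete_protocol).
The contrapositive of premise 12 (O(¬seal_amendment ⊃ ¬delete_protocol)) is O(delete_protocol ⊃ seal_amendment), and O(delete_protocol) is already established, so O(seal_amendment).
The contrapositive of premise 7 (O(disarm_system ⊃ ¬seal_amendment)) is O(seal_amendment ⊃ ¬disarm_system), and O(seal_amendment) is already established, so O(¬disarm_system).
Premise 3 is O(inspect_form ⊃ disarm_system); contrapositively O(¬disarm_system ⊃ ¬inspect_form). Since O(¬disarm_system) holds, K gives O(¬inspect_form).
With premise 4, O(¬inspect_form ⊃ log_policy), the K-axiom yields O(log_policy).
The contrapositive of premise 1 (O(¬publish_transcript ⊃ ¬log_policy)) is O(log_policy ⊃ publish_transcript), and O(log_policy) is already established, so O(publish_transcript).
So O(publish_transcript) holds — publish_transcript is obligatory. None of the other listed options is made obligatory by any chain of premises.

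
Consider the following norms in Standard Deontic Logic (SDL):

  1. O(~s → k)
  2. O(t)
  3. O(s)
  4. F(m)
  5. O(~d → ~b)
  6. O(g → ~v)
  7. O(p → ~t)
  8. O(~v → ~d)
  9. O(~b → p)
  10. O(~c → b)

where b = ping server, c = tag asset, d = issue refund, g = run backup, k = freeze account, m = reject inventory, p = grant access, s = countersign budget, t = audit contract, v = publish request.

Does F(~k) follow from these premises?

No

Premise 1 is O(~s → k), but O(~s) is not derivable from the premises, so it does not yield O(k).
No other premise forces O(k). An ideal world satisfying every premise can still have ~k true, so F(~k) is not derivable.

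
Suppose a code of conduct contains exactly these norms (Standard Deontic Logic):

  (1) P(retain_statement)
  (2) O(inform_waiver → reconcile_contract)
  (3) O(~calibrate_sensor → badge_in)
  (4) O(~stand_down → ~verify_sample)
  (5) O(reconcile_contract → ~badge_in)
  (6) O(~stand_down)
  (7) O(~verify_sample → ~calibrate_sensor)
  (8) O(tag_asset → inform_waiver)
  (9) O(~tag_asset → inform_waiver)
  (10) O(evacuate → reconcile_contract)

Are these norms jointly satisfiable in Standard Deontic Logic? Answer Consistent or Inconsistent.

Inconsistent

Premises 8 and 9 cover both cases: O(tag_asset → inform_waiver) and O(~tag_asset → inform_waiver). Since tag_asset ∨ ~tag_asset is a tautology, O(inform_waiver) follows.
Applying K to premise 2 (O(inform_waiver → reconcile_contract)) and O(inform_waiver) yields O(reconcile_contract).
With premise 5, O(reconcile_contract → ~badge_in), the K-axiom yields O(~badge_in).
The contrapositive of premise 3 (O(~calibrate_sensor → badge_in)) is O(~badge_in → calibrate_sensor), and O(~badge_in) is already established, so O(calibrate_sensor).
Premise 7, O(~verify_sample → ~calibrate_sensor), contraposes to O(calibrate_sensor → verify_sample); with O(calibrate_sensor) we get O(verify_sample).
Premise 4, O(~stand_down → ~verify_sample), contraposes to O(verify_sample → stand_down); with O(verify_sample) we get O(stand_down).
Yet premise 6 states O(~stand_down).
We now have both O(stand_down) and O(~stand_down) — stand_down is simultaneously obligatory and forbidden, violating the D-axiom.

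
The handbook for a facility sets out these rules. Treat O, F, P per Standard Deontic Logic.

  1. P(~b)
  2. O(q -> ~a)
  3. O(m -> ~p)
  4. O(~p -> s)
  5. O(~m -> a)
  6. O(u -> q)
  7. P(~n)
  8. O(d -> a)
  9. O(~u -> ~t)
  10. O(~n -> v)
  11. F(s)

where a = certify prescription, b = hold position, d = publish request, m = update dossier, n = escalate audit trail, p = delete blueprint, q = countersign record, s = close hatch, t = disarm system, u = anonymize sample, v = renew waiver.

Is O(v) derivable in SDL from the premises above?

No

Premise 10 is O(~n -> v), but O(~n) is not derivable from the premises (the permission P(~n) asserts only ~O(n), not O(~n)), so it does not yield O(v).
No other premise forces O(v). An ideal world satisfying every premise can still have v false, so O(v) is not derivable.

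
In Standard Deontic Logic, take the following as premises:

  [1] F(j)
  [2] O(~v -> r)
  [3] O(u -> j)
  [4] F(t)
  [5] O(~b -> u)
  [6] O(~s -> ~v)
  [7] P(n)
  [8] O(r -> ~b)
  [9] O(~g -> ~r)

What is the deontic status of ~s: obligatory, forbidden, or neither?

Premise 1, F(j), is equivalent to O(~j).
The contrapositive of premise 3 (O(u -> j)) is O(~j -> ~u), and O(~j) is already established, so O(~u).
Premise 5, O(~b -> u), contraposes to O(~u -> b); with O(~u) we get O(b).
The contrapositive of premise 8 (O(r -> ~b)) is O(b -> ~r), and O(b) is already established, so O(~r).
Premise 2, O(~v -> r), contraposes to O(~r -> v); with O(~r) we get O(v).
Premise 6 is O(~s -> ~v); contrapositively O(v -> s). Since O(v) holds, K gives O(s).
Premises 4, 7, 9 do not contribute to this derivation.
Thus O(s), which is F(~s): ~s is forbidden.

Forbidden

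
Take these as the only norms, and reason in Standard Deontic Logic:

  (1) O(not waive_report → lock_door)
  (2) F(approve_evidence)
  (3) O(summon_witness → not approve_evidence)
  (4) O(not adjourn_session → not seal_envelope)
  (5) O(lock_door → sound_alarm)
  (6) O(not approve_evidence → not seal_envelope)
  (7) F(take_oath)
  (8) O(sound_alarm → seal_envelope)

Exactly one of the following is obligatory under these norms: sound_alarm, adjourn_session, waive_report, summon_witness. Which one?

waive_report

Premise 2, F(approve_evidence), is equivalent to O(not approve_evidence).
From O(not approve_evidence) and premise 6, O(not approve_evidence → not seal_envelope), we obtain O(not seal_envelope).
The contrapositive of premise 8 (O(sound_alarm → seal_envelope)) is O(not seal_envelope → not sound_alarm), and O(not seal_envelope) is already established, so O(not sound_alarm).
Premise 5 is O(lock_door → sound_alarm); contrapositively O(not sound_alarm → not lock_door). Since O(not sound_alarm) holds, K gives O(not lock_door).
The contrapositive of premise 1 (O(not waive_report → lock_door)) is O(not lock_door → waive_report), and O(not lock_door) is already established, so O(waive_report).
So O(waive_report) holds — waive_report is obligatory. None of the other listed options is made obligatory by any chain of premises.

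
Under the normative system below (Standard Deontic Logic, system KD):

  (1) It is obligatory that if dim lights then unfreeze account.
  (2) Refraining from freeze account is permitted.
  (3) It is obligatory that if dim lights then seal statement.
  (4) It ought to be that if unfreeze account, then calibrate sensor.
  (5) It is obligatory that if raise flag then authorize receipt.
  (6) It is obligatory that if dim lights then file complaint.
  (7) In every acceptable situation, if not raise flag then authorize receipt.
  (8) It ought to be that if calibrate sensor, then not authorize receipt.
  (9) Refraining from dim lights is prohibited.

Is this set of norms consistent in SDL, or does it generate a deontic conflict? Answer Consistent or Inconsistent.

Inconsistent

Premises 7 and 5 cover both cases: O(¬raise_flag → authorize_receipt) and O(raise_flag → authorize_receipt). Since ¬raise_flag ∨ raise_flag is a tautology, O(authorize_receipt) follows.
Premise 8, O(calibrate_sensor → ¬authorize_receipt), contraposes to O(authorize_receipt → ¬calibrate_sensor); with O(authorize_receipt) we get O(¬calibrate_sensor).
The contrapositive of premise 4 (O(unfreeze_account → calibrate_sensor)) is O(¬calibrate_sensor → ¬unfreeze_account), and O(¬calibrate_sensor) is already established, so O(¬unfreeze_account).
Premise 1, O(dim_lights → unfreeze_account), contraposes to O(¬unfreeze_account → ¬dim_lights); with O(¬unfreeze_account) we get O(¬dim_lights).
Yet premise 9 is F(¬dim_lights), i.e. O(dim_lights).
We now have both O(¬dim_lights) and O(dim_lights) — dim_lights is simultaneously obligatory and forbidden, violating the D-axiom.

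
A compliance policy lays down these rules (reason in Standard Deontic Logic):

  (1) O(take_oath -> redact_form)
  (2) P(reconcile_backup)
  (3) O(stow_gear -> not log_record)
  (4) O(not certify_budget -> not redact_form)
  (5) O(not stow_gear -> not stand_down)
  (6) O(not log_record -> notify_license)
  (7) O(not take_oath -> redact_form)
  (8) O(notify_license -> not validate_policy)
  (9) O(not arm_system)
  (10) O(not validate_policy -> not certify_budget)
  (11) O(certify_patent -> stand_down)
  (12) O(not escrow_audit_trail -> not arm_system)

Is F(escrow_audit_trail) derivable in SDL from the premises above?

Premise 12 is O(not escrow_audit_trail -> not arm_system); even if O(not arm_system) held, inferring O(not escrow_audit_trail) would be affirming the consequent — invalid.
No other premise forces O(not escrow_audit_trail). An ideal world satisfying every premise can still have escrow_audit_trail true, so F(escrow_audit_trail) is not derivable.

No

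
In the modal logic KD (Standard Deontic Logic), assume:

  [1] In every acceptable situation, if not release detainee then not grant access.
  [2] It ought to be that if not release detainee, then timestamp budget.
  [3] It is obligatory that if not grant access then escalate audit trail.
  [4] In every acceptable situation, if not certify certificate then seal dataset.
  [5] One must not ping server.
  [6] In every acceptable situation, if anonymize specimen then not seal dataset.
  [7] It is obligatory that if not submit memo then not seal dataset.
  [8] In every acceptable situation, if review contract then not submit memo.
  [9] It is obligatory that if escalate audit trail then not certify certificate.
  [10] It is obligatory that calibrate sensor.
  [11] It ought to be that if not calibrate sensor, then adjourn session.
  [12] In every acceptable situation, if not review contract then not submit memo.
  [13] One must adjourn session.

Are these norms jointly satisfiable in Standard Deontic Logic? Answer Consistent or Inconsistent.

Consistent

Premise 11 is O(¬calibrate_sensor → adjourn_session); even if O(adjourn_session) held, inferring O(¬calibrate_sensor) would be affirming the consequent — invalid.
So O(¬calibrate_sensor) is not derivable, and the apparent clash with O(calibrate_sensor) does not arise.
A world satisfying every obligation exists (e.g. adjourn_session=true, anonymize_specimen=false, calibrate_sensor=true, certify_certificate=true, escalate_audit_trail=false, grant_access=true, ping_server=false, release_detainee=true, review_contract=false, seal_dataset=false, submit_memo=false, timestamp_budget=false); no atom is both obligatory and forbidden, so the set is consistent.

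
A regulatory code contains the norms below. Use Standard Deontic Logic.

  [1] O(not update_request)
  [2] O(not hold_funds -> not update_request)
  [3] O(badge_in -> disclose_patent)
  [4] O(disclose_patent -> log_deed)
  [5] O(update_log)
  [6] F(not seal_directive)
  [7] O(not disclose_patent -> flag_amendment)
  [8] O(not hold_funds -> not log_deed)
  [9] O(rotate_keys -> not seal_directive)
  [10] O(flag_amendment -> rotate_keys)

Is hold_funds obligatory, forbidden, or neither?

Obligatory

Premise 6 is F(not seal_directive), i.e. O(seal_directive).
Premise 9, O(rotate_keys -> not seal_directive), contraposes to O(seal_directive -> not rotate_keys); with O(seal_directive) we get O(not rotate_keys).
Premise 10 is O(flag_amendment -> rotate_keys); contrapositively O(not rotate_keys -> not flag_amendment). Since O(not rotate_keys) holds, K gives O(not flag_amendment).
Premise 7 is O(not disclose_patent -> flag_amendment); contrapositively O(not flag_amendment -> disclose_patent). Since O(not flag_amendment) holds, K gives O(disclose_patent).
Applying K to premise 4 (O(disclose_patent -> log_deed)) and O(disclose_patent) yields O(log_deed).
Premise 8 is O(not hold_funds -> not log_deed); contrapositively O(log_deed -> hold_funds). Since O(log_deed) holds, K gives O(hold_funds).
Premises 1, 2, 3, 5 do not contribute to this derivation.
Hence hold_funds is obligatory.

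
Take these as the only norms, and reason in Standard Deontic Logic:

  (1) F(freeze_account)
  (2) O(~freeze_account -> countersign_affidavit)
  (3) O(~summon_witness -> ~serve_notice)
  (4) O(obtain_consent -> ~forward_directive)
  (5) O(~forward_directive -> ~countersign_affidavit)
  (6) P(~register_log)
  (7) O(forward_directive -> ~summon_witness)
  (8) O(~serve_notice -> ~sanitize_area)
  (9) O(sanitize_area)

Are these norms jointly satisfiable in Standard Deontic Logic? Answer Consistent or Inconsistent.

Inconsistent

Premise 9 states O(sanitize_area) outright.
The contrapositive of premise 8 (O(~serve_notice -> ~sanitize_area)) is O(sanitize_area -> serve_notice), and O(sanitize_area) is already established, so O(serve_notice).
The contrapositive of premise 3 (O(~summon_witness -> ~serve_notice)) is O(serve_notice -> summon_witness), and O(serve_notice) is already established, so O(summon_witness).
Premise 7 is O(forward_directive -> ~summon_witness); contrapositively O(summon_witness -> ~forward_directive). Since O(summon_witness) holds, K gives O(~forward_directive).
With premise 5, O(~forward_directive -> ~countersign_affidavit), the K-axiom yields O(~countersign_affidavit).
The contrapositive of premise 2 (O(~freeze_account -> countersign_affidavit)) is O(~countersign_affidavit -> freeze_account), and O(~countersign_affidavit) is already established, so O(freeze_account).
But premise 1, F(freeze_account), means O(~freeze_account).
We now have both O(freeze_account) and O(~freeze_account) — freeze_account is simultaneously obligatory and forbidden, violating the D-axiom.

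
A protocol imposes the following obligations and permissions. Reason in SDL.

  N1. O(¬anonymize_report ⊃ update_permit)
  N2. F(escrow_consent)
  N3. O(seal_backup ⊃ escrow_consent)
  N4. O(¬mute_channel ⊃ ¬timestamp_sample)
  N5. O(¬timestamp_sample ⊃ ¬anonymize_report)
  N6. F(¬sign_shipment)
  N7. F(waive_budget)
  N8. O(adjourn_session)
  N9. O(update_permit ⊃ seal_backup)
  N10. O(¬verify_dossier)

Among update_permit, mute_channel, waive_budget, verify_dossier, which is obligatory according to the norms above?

Premise 2 is F(escrow_consent), i.e. O(¬escrow_consent).
The contrapositive of premise 3 (O(seal_backup ⊃ escrow_consent)) is O(¬escrow_consent ⊃ ¬seal_backup), and O(¬escrow_consent) is already established, so O(¬seal_backup).
The contrapositive of premise 9 (O(update_permit ⊃ seal_backup)) is O(¬seal_backup ⊃ ¬update_permit), and O(¬seal_backup) is already established, so O(¬update_permit).
The contrapositive of premise 1 (O(¬anonymize_report ⊃ update_permit)) is O(¬update_permit ⊃ anonymize_report), and O(¬update_permit) is already established, so O(anonymize_report).
The contrapositive of premise 5 (O(¬timestamp_sample ⊃ ¬anonymize_report)) is O(anonymize_report ⊃ timestamp_sample), and O(anonymize_report) is already established, so O(timestamp_sample).
The contrapositive of premise 4 (O(¬mute_channel ⊃ ¬timestamp_sample)) is O(timestamp_sample ⊃ mute_channel), and O(timestamp_sample) is already established, so O(mute_channel).
So O(mute_channel) holds — mute_channel is obligatory. None of the other listed options is made obligatory by any chain of premises.

mute_channel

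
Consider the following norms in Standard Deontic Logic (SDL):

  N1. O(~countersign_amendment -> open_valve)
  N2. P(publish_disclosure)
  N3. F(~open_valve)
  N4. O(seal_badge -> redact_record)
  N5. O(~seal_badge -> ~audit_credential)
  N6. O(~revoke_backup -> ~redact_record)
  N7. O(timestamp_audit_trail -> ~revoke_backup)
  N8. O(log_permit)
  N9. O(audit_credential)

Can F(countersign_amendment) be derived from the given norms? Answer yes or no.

Premise 1 is O(~countersign_amendment -> open_valve); even if O(open_valve) held, inferring O(~countersign_amendment) would be affirming the consequent — invalid.
No other premise forces O(~countersign_amendment). An ideal world satisfying every premise can still have countersign_amendment true, so F(countersign_amendment) is not derivable.

No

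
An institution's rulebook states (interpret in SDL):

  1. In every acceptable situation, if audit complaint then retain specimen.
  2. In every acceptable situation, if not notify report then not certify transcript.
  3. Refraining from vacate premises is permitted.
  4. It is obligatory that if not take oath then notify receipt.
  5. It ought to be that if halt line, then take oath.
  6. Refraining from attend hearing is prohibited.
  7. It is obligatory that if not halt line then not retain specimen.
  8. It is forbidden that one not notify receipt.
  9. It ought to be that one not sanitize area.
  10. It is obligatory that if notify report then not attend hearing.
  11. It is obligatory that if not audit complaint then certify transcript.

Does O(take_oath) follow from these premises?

Premise 6 is F(¬attend_hearing), i.e. O(attend_hearing).
The contrapositive of premise 10 (O(notify_report → ¬attend_hearing)) is O(attend_hearing → ¬notify_report), and O(attend_hearing) is already established, so O(¬notify_report).
Applying K to premise 2 (O(¬notify_report → ¬certify_transcript)) and O(¬notify_report) yields O(¬certify_transcript).
Premise 11, O(¬audit_complaint → certify_transcript), contraposes to O(¬certify_transcript → audit_complaint); with O(¬certify_transcript) we get O(audit_complaint).
Applying K to premise 1 (O(audit_complaint → retain_specimen)) and O(audit_complaint) yields O(retain_specimen).
Premise 7 is O(¬halt_line → ¬retain_specimen); contrapositively O(retain_specimen → halt_line). Since O(retain_specimen) holds, K gives O(halt_line).
From O(halt_line) and premise 5, O(halt_line → take_oath), we obtain O(take_oath).
Premises 3, 4, 8, 9 do not contribute to this derivation.
So O(take_oath) follows.

Yes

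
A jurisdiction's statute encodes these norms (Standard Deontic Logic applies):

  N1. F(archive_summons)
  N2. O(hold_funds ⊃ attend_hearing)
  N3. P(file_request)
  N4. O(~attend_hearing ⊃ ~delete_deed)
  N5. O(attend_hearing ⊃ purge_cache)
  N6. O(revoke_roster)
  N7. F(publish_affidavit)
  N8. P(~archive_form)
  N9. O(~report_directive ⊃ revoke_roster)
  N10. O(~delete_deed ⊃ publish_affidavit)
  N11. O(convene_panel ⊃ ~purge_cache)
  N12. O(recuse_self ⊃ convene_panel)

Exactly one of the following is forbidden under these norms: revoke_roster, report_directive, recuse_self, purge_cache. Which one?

recuse_self

Premise 7 is F(publish_affidavit), i.e. O(~publish_affidavit).
The contrapositive of premise 10 (O(~delete_deed ⊃ publish_affidavit)) is O(~publish_affidavit ⊃ delete_deed), and O(~publish_affidavit) is already established, so O(delete_deed).
The contrapositive of premise 4 (O(~attend_hearing ⊃ ~delete_deed)) is O(delete_deed ⊃ attend_hearing), and O(delete_deed) is already established, so O(attend_hearing).
Applying K to premise 5 (O(attend_hearing ⊃ purge_cache)) and O(attend_hearing) yields O(purge_cache).
Premise 11, O(convene_panel ⊃ ~purge_cache), contraposes to O(purge_cache ⊃ ~convene_panel); with O(purge_cache) we get O(~convene_panel).
Premise 12, O(recuse_self ⊃ convene_panel), contraposes to O(~convene_panel ⊃ ~recuse_self); with O(~convene_panel) we get O(~recuse_self).
So O(~recuse_self) holds, i.e. recuse_self is forbidden. None of the other listed options is forbidden under the premises.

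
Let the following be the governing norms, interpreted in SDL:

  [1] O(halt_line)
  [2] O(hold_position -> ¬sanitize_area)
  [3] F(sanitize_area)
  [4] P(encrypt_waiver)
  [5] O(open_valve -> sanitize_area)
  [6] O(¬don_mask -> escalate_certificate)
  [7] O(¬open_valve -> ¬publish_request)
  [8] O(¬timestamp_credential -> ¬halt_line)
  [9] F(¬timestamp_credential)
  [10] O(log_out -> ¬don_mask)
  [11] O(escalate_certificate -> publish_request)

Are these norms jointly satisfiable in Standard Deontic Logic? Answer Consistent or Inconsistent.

Premise 8 is O(¬timestamp_credential -> ¬halt_line), but O(¬timestamp_credential) is not derivable from the premises, so it does not yield O(¬halt_line).
So O(¬halt_line) is not derivable, and the apparent clash with O(halt_line) does not arise.
A world satisfying every obligation exists (e.g. don_mask=true, encrypt_waiver=false, escalate_certificate=false, halt_line=true, hold_position=false, log_out=false, open_valve=false, publish_request=false, sanitize_area=false, timestamp_credential=true); no atom is both obligatory and forbidden, so the set is consistent.

Consistent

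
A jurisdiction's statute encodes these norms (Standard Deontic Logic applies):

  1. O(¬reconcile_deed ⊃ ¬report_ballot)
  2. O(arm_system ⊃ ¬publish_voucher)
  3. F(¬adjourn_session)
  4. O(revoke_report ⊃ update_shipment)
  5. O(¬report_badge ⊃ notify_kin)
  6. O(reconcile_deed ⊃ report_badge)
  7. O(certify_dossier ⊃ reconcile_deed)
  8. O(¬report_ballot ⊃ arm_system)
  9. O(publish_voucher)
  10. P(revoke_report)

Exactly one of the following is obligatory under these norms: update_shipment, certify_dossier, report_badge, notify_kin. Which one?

From premise 9 we have O(publish_voucher).
Premise 2 is O(arm_system ⊃ ¬publish_voucher); contrapositively O(publish_voucher ⊃ ¬arm_system). Since O(publish_voucher) holds, K gives O(¬arm_system).
The contrapositive of premise 8 (O(¬report_ballot ⊃ arm_system)) is O(¬arm_system ⊃ report_ballot), and O(¬arm_system) is already established, so O(report_ballot).
The contrapositive of premise 1 (O(¬reconcile_deed ⊃ ¬report_ballot)) is O(report_ballot ⊃ reconcile_deed), and O(report_ballot) is already established, so O(reconcile_deed).
Applying K to premise 6 (O(reconcile_deed ⊃ report_badge)) and O(reconcile_deed) yields O(report_badge).
So O(report_badge) holds — report_badge is obligatory. None of the other listed options is made obligatory by any chain of premises.

report_badge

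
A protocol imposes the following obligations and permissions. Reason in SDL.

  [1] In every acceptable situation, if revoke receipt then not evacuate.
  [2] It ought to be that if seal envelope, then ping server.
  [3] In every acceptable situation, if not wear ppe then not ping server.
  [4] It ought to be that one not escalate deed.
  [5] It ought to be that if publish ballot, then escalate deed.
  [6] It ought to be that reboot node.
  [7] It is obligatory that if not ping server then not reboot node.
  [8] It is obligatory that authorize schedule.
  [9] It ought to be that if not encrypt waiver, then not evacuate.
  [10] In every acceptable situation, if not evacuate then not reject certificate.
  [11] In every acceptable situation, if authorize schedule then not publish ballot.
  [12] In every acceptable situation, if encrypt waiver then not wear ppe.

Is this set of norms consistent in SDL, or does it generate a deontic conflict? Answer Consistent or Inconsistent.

Premise 5 is O(publish_ballot → escalate_deed), but O(publish_ballot) is not derivable from the premises, so it does not yield O(escalate_deed).
So O(escalate_deed) is not derivable, and the apparent clash with O(¬escalate_deed) does not arise.
A world satisfying every obligation exists (e.g. authorize_schedule=true, encrypt_waiver=false, escalate_deed=false, evacuate=false, ping_server=true, publish_ballot=false, reboot_node=true, reject_certificate=false, revoke_receipt=false, seal_envelope=false, wear_ppe=true); no atom is both obligatory and forbidden, so the set is consistent.

Consistent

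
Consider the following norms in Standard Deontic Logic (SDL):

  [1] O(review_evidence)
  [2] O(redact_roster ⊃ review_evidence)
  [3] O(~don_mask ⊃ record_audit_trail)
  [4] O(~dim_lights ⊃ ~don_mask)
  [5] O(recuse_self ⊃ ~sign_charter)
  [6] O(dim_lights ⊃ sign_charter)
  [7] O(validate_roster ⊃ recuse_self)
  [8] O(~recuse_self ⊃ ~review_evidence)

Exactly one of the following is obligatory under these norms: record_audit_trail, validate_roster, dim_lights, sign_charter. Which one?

record_audit_trail

Premise 1 states O(review_evidence) outright.
Premise 8, O(~recuse_self ⊃ ~review_evidence), contraposes to O(review_evidence ⊃ recuse_self); with O(review_evidence) we get O(recuse_self).
Applying K to premise 5 (O(recuse_self ⊃ ~sign_charter)) and O(recuse_self) yields O(~sign_charter).
The contrapositive of premise 6 (O(dim_lights ⊃ sign_charter)) is O(~sign_charter ⊃ ~dim_lights), and O(~sign_charter) is already established, so O(~dim_lights).
With premise 4, O(~dim_lights ⊃ ~don_mask), the K-axiom yields O(~don_mask).
Premise 3 is O(~don_mask ⊃ record_audit_trail); since O(~don_mask), deontic closure gives O(record_audit_trail).
So O(record_audit_trail) holds — record_audit_trail is obligatory. None of the other listed options is made obligatory by any chain of premises.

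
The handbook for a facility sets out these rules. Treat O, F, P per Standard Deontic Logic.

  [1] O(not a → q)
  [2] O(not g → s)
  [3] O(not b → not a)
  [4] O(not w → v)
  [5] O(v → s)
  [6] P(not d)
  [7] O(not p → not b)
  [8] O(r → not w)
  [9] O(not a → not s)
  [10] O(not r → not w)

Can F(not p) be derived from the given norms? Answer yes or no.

Premises 8 and 10 are O(r → not w) and O(not r → not w); every ideal world satisfies r or not r, so in either case not w holds — hence O(not w).
From O(not w) and premise 4, O(not w → v), we obtain O(v).
Applying K to premise 5 (O(v → s)) and O(v) yields O(s).
Premise 9 is O(not a → not s); contrapositively O(s → a). Since O(s) holds, K gives O(a).
Premise 3, O(not b → not a), contraposes to O(a → b); with O(a) we get O(b).
The contrapositive of premise 7 (O(not p → not b)) is O(b → p), and O(b) is already established, so O(p).
Premises 1, 2, 6 do not contribute to this derivation.
So O(p) holds, i.e. F(not p). The claim follows.

Yes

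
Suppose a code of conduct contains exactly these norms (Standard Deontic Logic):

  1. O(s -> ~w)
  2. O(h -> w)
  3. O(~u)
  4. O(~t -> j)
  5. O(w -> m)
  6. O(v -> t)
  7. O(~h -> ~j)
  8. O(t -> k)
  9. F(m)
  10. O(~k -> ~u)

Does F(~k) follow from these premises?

Premise 9 is F(m), i.e. O(~m).
The contrapositive of premise 5 (O(w -> m)) is O(~m -> ~w), and O(~m) is already established, so O(~w).
Premise 2, O(h -> w), contraposes to O(~w -> ~h); with O(~w) we get O(~h).
From O(~h) and premise 7, O(~h -> ~j), we obtain O(~j).
The contrapositive of premise 4 (O(~t -> j)) is O(~j -> t), and O(~j) is already established, so O(t).
Premise 8 is O(t -> k); since O(t), deontic closure gives O(k).
Premises 1, 3, 6, 10 do not contribute to this derivation.
So O(k) holds, i.e. F(~k). The claim follows.

Yes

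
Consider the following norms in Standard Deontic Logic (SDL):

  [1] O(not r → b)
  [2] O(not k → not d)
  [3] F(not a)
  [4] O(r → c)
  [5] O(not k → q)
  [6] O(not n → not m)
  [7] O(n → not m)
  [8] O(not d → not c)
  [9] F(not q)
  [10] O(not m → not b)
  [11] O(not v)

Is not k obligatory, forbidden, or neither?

Premises 6 and 7 cover both cases: O(not n → not m) and O(n → not m). Since not n ∨ n is a tautology, O(not m) follows.
With premise 10, O(not m → not b), the K-axiom yields O(not b).
Premise 1, O(not r → b), contraposes to O(not b → r); with O(not b) we get O(r).
From O(r) and premise 4, O(r → c), we obtain O(c).
Premise 8 is O(not d → not c); contrapositively O(c → d). Since O(c) holds, K gives O(d).
Premise 2 is O(not k → not d); contrapositively O(d → k). Since O(d) holds, K gives O(k).
Premises 3, 5, 9, 11 do not contribute to this derivation.
Thus O(k), which is F(not k): not k is forbidden.

Forbidden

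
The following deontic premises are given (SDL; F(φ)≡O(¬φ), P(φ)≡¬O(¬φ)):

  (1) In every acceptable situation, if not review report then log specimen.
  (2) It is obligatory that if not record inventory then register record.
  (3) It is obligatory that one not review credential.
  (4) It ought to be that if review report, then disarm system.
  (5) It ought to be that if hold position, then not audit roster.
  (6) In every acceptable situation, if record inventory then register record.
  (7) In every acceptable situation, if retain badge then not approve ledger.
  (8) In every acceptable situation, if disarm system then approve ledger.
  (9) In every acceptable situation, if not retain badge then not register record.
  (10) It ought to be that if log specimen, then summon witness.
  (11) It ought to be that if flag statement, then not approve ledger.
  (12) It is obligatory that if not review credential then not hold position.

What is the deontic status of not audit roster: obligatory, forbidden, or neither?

Neither

Premise 5 is O(hold_position → ¬audit_roster), but O(hold_position) is not derivable from the premises, so it does not yield O(¬audit_roster).
No premise or chain of K-axiom applications forces O(¬audit_roster), and none forces O(audit_roster). So ¬audit_roster is neither obligatory nor forbidden under these norms.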